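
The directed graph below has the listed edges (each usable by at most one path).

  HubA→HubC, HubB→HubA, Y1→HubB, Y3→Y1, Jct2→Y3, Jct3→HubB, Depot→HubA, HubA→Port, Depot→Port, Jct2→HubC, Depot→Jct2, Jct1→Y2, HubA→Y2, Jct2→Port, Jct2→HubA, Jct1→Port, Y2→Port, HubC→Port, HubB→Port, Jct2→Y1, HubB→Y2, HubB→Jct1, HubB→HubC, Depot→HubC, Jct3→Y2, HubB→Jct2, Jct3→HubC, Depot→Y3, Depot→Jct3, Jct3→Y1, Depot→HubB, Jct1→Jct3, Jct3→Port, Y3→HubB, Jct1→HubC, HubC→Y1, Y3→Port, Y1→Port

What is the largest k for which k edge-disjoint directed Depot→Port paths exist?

Assign every edge capacity 1; by Menger, the answer equals the max flow.
Path Depot→Port (+1); total 1.
Path Depot→Jct3→Port (+1); total 2.
Path Depot→HubA→Port (+1); total 3.
Path Depot→Jct2→Port (+1); total 4.
Path Depot→Y3→Port (+1); total 5.
Path Depot→HubB→Port (+1); total 6.
Path Depot→HubC→Port (+1); total 7.
No residual Depot→Port path; max flow = 7.
Certifying cut of size 7: {Depot→HubA, Depot→HubB, Depot→HubC, Depot→Jct2, Depot→Jct3, Depot→Port, Depot→Y3}.

7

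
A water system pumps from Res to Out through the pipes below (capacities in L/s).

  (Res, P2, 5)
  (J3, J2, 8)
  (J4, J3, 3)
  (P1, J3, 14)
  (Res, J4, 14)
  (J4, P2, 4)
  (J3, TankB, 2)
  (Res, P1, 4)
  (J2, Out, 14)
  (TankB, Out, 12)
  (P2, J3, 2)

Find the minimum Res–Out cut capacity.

Augment Res→P2→J3→J2→Out: bottleneck 2, flow now 2.
Augment Res→J4→J3→J2→Out: bottleneck 3, flow now 5.
Augment Res→P1→J3→J2→Out: bottleneck 3, flow now 8.
Augment Res→P1→J3→TankB→Out: bottleneck 1, flow now 9.
No augmenting path remains; maximum flow = 9.
By max-flow min-cut, the minimum cut capacity equals the max flow.
In the residual graph, reachable from Res: {Res, P2, J4}.
Min-cut edges: Res→P1 (4), P2→J3 (2), J4→J3 (3); capacity 4 + 2 + 3 = 9.

9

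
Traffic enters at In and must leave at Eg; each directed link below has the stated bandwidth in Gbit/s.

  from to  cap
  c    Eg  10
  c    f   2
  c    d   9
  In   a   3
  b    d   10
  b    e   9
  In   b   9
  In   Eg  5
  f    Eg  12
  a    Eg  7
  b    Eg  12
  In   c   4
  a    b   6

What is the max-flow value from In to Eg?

Augment In→Eg: bottleneck 5, flow now 5.
Augment In→a→Eg: bottleneck 3, flow now 8.
Augment In→b→Eg: bottleneck 9, flow now 17.
Augment In→c→Eg: bottleneck 4, flow now 21.
No augmenting path remains; maximum flow = 21.
In the residual graph, reachable from In: {In}.
Min-cut edges: In→a (3), In→b (9), In→c (4), In→Eg (5); capacity 3 + 9 + 4 + 5 = 21.
This cut is saturated, so no flow can exceed 21.

21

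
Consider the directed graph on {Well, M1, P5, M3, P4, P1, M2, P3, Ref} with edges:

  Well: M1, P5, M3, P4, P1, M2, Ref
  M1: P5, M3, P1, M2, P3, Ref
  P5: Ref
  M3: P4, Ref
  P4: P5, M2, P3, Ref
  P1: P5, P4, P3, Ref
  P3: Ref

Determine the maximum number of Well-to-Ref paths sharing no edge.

Assign every edge capacity 1; by Menger, the answer equals the max flow.
Path Well→Ref (+1); total 1.
Path Well→M1→Ref (+1); total 2.
Path Well→P5→Ref (+1); total 3.
Path Well→M3→Ref (+1); total 4.
Path Well→P4→Ref (+1); total 5.
Path Well→P1→Ref (+1); total 6.
No residual Well→Ref path; max flow = 6.
Certifying cut of size 6: {Well→M1, Well→M3, Well→P1, Well→P4, Well→P5, Well→Ref}.

6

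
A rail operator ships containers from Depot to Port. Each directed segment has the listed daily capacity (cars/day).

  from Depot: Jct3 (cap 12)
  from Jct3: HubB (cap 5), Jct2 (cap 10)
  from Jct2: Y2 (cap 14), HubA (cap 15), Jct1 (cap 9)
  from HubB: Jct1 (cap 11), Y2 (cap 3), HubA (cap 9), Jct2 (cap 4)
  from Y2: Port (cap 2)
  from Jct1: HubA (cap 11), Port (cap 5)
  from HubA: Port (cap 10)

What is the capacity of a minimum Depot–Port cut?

12

Augment Depot→Jct3→Jct2→Y2→Port: bottleneck 2, flow now 2.
Augment Depot→Jct3→Jct2→Jct1→Port: bottleneck 5, flow now 7.
Augment Depot→Jct3→Jct2→HubA→Port: bottleneck 3, flow now 10.
Augment Depot→Jct3→HubB→HubA→Port: bottleneck 2, flow now 12.
No augmenting path remains; maximum flow = 12.
By max-flow min-cut, the minimum cut capacity equals the max flow.
In the residual graph, reachable from Depot: {Depot}.
Min-cut edges: Depot→Jct3 (12); capacity 12 = 12.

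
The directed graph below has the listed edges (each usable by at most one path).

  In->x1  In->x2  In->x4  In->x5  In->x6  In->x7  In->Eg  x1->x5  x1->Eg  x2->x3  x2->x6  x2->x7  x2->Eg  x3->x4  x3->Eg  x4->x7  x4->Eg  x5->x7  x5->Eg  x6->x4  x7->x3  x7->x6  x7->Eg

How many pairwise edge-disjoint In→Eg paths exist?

7

Assign every edge capacity 1; by Menger, the answer equals the max flow.
Path In→Eg (+1); total 1.
Path In→x1→Eg (+1); total 2.
Path In→x2→Eg (+1); total 3.
Path In→x4→Eg (+1); total 4.
Path In→x5→Eg (+1); total 5.
Path In→x7→Eg (+1); total 6.
Path In→x6→x4→x7→x3→Eg (+1); total 7.
No residual In→Eg path; max flow = 7.
Certifying cut of size 7: {In→Eg, In→x1, In→x2, In→x4, In→x5, In→x6, In→x7}.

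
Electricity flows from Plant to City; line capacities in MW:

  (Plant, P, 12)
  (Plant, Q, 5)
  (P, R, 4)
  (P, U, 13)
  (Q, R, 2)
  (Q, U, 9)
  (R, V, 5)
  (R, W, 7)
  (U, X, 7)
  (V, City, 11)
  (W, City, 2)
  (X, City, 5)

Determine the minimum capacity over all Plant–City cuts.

Augment Plant→P→R→V→City: bottleneck 4, flow now 4.
Augment Plant→P→U→X→City: bottleneck 5, flow now 9.
Augment Plant→Q→R→V→City: bottleneck 1, flow now 10.
Augment Plant→Q→R→W→City: bottleneck 1, flow now 11.
No augmenting path remains; maximum flow = 11.
By max-flow min-cut, the minimum cut capacity equals the max flow.
In the residual graph, reachable from Plant: {Plant, P, Q, U, X}.
Min-cut edges: P→R (4), Q→R (2), X→City (5); capacity 4 + 2 + 5 = 11.

11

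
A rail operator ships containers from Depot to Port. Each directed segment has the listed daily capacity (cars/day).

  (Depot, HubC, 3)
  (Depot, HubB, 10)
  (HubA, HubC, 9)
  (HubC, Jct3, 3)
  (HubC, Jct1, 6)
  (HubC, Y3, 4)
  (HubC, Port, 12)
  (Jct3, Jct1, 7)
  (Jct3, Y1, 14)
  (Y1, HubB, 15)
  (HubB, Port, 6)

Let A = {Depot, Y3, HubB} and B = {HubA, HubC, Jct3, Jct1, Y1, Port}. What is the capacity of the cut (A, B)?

Edges leaving {Depot, Y3, HubB}: Depot→HubC (3), HubB→Port (6).
Cut capacity = 3 + 6 = 9.

9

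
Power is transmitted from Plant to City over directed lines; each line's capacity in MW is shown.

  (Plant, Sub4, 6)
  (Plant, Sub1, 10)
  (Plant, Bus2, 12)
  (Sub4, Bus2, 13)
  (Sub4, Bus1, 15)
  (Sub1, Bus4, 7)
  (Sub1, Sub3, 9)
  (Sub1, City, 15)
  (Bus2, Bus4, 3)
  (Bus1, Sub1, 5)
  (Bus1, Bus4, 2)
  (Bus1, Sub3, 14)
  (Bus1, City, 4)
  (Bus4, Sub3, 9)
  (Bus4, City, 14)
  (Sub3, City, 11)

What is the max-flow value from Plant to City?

19

Augment Plant→Sub1→City: bottleneck 10, flow now 10.
Augment Plant→Sub4→Bus1→City: bottleneck 4, flow now 14.
Augment Plant→Bus2→Bus4→City: bottleneck 3, flow now 17.
Augment Plant→Sub4→Bus1→Sub1→City: bottleneck 2, flow now 19.
No augmenting path remains; maximum flow = 19.
In the residual graph, reachable from Plant: {Plant, Bus2}.
Min-cut edges: Plant→Sub4 (6), Plant→Sub1 (10), Bus2→Bus4 (3); capacity 6 + 10 + 3 = 19.
This cut is saturated, so no flow can exceed 19.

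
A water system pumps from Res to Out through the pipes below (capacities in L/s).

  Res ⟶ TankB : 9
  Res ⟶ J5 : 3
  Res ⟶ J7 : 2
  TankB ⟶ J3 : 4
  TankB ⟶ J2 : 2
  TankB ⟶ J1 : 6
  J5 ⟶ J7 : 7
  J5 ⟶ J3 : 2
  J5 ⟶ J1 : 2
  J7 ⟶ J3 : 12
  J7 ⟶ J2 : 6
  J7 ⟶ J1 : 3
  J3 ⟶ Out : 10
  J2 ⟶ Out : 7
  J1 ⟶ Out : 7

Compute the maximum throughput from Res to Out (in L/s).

Augment Res→TankB→J3→Out: bottleneck 4, flow now 4.
Augment Res→TankB→J2→Out: bottleneck 2, flow now 6.
Augment Res→TankB→J1→Out: bottleneck 3, flow now 9.
Augment Res→J5→J3→Out: bottleneck 2, flow now 11.
Augment Res→J5→J1→Out: bottleneck 1, flow now 12.
Augment Res→J7→J3→Out: bottleneck 2, flow now 14.
No augmenting path remains; maximum flow = 14.
In the residual graph, reachable from Res: {Res}.
Min-cut edges: Res→TankB (9), Res→J5 (3), Res→J7 (2); capacity 9 + 3 + 2 = 14.
This cut is saturated, so no flow can exceed 14.

14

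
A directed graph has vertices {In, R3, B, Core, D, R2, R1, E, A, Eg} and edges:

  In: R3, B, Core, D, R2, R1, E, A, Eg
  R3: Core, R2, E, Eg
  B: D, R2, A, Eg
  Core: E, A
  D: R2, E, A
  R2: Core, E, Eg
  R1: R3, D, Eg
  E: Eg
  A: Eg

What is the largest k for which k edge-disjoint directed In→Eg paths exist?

7

Assign every edge capacity 1; by Menger, the answer equals the max flow.
Path In→Eg (+1); total 1.
Path In→R3→Eg (+1); total 2.
Path In→B→Eg (+1); total 3.
Path In→R2→Eg (+1); total 4.
Path In→R1→Eg (+1); total 5.
Path In→E→Eg (+1); total 6.
Path In→A→Eg (+1); total 7.
No residual In→Eg path; max flow = 7.
Certifying cut of size 7: {A→Eg, E→Eg, In→B, In→Eg, In→R1, In→R3, R2→Eg}.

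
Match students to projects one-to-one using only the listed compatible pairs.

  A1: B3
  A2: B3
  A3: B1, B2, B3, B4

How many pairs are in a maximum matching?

2

Unit-capacity flow: source→left, listed edges, right→sink; max matching = max flow.
Augmenting path A1→B3 (+1); matched 1.
Augmenting path A3→B1 (+1); matched 2.
No augmenting path remains; maximum matching = 2.
König certificate: {A3, B3} is a vertex cover of size 2 (every listed pair touches it), so no matching can be larger.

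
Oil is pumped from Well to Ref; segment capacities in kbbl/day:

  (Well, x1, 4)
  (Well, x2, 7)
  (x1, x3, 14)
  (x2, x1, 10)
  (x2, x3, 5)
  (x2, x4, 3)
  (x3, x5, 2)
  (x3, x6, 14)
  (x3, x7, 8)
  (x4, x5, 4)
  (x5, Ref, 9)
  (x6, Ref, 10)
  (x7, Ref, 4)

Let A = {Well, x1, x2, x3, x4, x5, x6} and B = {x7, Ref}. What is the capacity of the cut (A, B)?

Edges leaving {Well, x1, x2, x3, x4, x5, x6}: x3→x7 (8), x5→Ref (9), x6→Ref (10).
Cut capacity = 8 + 9 + 10 = 27.

27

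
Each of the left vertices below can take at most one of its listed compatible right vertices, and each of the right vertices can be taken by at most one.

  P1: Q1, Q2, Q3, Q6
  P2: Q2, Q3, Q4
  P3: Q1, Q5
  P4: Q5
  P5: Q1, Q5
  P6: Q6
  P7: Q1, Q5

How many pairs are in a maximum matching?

5

Unit-capacity flow: source→left, listed edges, right→sink; max matching = max flow.
Augmenting path P1→Q1 (+1); matched 1.
Augmenting path P2→Q2 (+1); matched 2.
Augmenting path P3→Q5 (+1); matched 3.
Augmenting path P6→Q6 (+1); matched 4.
Augmenting path P5→Q1→P1→Q3 (+1); matched 5.
No augmenting path remains; maximum matching = 5.
König certificate: {P1, P2, P6, Q1, Q5} is a vertex cover of size 5 (every listed pair touches it), so no matching can be larger.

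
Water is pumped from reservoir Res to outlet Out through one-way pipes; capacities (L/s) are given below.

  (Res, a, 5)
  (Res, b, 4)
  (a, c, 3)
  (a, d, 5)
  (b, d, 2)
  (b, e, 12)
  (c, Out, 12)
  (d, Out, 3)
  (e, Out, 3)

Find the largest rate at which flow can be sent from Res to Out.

9

Augment Res→a→c→Out: bottleneck 3, flow now 3.
Augment Res→a→d→Out: bottleneck 2, flow now 5.
Augment Res→b→d→Out: bottleneck 1, flow now 6.
Augment Res→b→e→Out: bottleneck 3, flow now 9.
No augmenting path remains; maximum flow = 9.
In the residual graph, reachable from Res: {Res}.
Min-cut edges: Res→a (5), Res→b (4); capacity 5 + 4 = 9.
This cut is saturated, so no flow can exceed 9.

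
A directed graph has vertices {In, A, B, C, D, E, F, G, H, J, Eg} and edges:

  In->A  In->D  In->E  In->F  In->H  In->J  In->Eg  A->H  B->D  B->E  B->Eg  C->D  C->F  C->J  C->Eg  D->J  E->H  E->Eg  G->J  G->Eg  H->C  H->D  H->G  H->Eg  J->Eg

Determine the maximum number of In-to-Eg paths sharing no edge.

5

Assign every edge capacity 1; by Menger, the answer equals the max flow.
Path In→Eg (+1); total 1.
Path In→E→Eg (+1); total 2.
Path In→H→Eg (+1); total 3.
Path In→J→Eg (+1); total 4.
Path In→A→H→C→Eg (+1); total 5.
No residual In→Eg path; max flow = 5.
Certifying cut of size 5: {In→A, In→E, In→Eg, In→H, J→Eg}.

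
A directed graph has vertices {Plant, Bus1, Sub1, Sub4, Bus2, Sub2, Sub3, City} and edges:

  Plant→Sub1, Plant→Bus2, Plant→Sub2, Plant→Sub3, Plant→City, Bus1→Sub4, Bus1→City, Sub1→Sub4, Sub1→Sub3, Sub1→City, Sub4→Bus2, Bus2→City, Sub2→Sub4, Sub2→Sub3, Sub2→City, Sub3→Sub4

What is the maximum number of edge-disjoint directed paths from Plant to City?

4

Assign every edge capacity 1; by Menger, the answer equals the max flow.
Path Plant→City (+1); total 1.
Path Plant→Sub1→City (+1); total 2.
Path Plant→Bus2→City (+1); total 3.
Path Plant→Sub2→City (+1); total 4.
No residual Plant→City path; max flow = 4.
Certifying cut of size 4: {Bus2→City, Plant→City, Plant→Sub1, Plant→Sub2}.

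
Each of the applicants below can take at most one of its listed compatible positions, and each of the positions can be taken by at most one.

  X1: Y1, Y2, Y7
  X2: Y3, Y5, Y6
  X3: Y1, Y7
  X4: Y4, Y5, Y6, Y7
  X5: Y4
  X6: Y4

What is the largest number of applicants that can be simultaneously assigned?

Unit-capacity flow: source→left, listed edges, right→sink; max matching = max flow.
Augmenting path X1→Y1 (+1); matched 1.
Augmenting path X2→Y3 (+1); matched 2.
Augmenting path X3→Y7 (+1); matched 3.
Augmenting path X4→Y4 (+1); matched 4.
Augmenting path X5→Y4→X4→Y5 (+1); matched 5.
No augmenting path remains; maximum matching = 5.
König certificate: {X1, X2, X3, X4, Y4} is a vertex cover of size 5 (every listed pair touches it), so no matching can be larger.

5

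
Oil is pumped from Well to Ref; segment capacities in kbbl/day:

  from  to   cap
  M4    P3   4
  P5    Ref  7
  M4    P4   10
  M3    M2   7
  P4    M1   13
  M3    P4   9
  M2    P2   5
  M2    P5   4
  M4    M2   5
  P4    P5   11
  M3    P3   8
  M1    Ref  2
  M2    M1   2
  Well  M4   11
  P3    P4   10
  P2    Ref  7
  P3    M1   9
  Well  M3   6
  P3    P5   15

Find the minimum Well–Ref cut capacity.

14

Augment Well→M3→P4→M1→Ref: bottleneck 2, flow now 2.
Augment Well→M3→P4→P5→Ref: bottleneck 4, flow now 6.
Augment Well→M4→P4→P5→Ref: bottleneck 3, flow now 9.
Augment Well→M4→M2→P2→Ref: bottleneck 5, flow now 14.
No augmenting path remains; maximum flow = 14.
By max-flow min-cut, the minimum cut capacity equals the max flow.
In the residual graph, reachable from Well: {Well, M3, M4, P4, P3, M2, M1, P5}.
Min-cut edges: M2→P2 (5), M1→Ref (2), P5→Ref (7); capacity 5 + 2 + 7 = 14.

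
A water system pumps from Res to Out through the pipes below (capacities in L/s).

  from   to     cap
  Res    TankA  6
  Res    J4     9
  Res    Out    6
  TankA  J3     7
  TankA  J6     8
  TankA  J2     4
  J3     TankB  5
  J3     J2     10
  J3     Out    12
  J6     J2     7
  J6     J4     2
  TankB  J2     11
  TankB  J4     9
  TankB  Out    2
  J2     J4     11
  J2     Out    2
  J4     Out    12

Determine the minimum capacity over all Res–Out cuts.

21

Augment Res→Out: bottleneck 6, flow now 6.
Augment Res→J4→Out: bottleneck 9, flow now 15.
Augment Res→TankA→J3→Out: bottleneck 6, flow now 21.
No augmenting path remains; maximum flow = 21.
By max-flow min-cut, the minimum cut capacity equals the max flow.
In the residual graph, reachable from Res: {Res}.
Min-cut edges: Res→TankA (6), Res→J4 (9), Res→Out (6); capacity 6 + 9 + 6 = 21.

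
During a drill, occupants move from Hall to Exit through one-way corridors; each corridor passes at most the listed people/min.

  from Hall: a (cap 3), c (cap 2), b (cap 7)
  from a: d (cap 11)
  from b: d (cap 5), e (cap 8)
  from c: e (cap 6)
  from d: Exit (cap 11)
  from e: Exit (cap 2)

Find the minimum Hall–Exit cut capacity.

Augment Hall→a→d→Exit: bottleneck 3, flow now 3.
Augment Hall→b→d→Exit: bottleneck 5, flow now 8.
Augment Hall→b→e→Exit: bottleneck 2, flow now 10.
No augmenting path remains; maximum flow = 10.
By max-flow min-cut, the minimum cut capacity equals the max flow.
In the residual graph, reachable from Hall: {Hall, b, c, e}.
Min-cut edges: Hall→a (3), b→d (5), e→Exit (2); capacity 3 + 5 + 2 = 10.

10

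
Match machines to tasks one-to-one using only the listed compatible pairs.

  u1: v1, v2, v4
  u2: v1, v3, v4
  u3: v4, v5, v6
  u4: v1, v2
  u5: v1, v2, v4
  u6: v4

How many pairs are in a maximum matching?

Unit-capacity flow: source→left, listed edges, right→sink; max matching = max flow.
Augmenting path u1→v1 (+1); matched 1.
Augmenting path u2→v3 (+1); matched 2.
Augmenting path u3→v4 (+1); matched 3.
Augmenting path u4→v2 (+1); matched 4.
Augmenting path u5→v4→u3→v5 (+1); matched 5.
No augmenting path remains; maximum matching = 5.
König certificate: {u2, u3, v1, v2, v4} is a vertex cover of size 5 (every listed pair touches it), so no matching can be larger.

5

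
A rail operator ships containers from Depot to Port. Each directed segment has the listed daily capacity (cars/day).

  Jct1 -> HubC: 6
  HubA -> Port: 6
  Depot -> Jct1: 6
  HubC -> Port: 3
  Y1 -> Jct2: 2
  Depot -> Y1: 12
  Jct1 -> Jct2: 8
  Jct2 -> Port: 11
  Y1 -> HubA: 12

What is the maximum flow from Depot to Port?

Augment Depot→Y1→HubA→Port: bottleneck 6, flow now 6.
Augment Depot→Y1→Jct2→Port: bottleneck 2, flow now 8.
Augment Depot→Jct1→HubC→Port: bottleneck 3, flow now 11.
Augment Depot→Jct1→Jct2→Port: bottleneck 3, flow now 14.
No augmenting path remains; maximum flow = 14.
In the residual graph, reachable from Depot: {Depot, Y1, HubA}.
Min-cut edges: Depot→Jct1 (6), Y1→Jct2 (2), HubA→Port (6); capacity 6 + 2 + 6 = 14.
This cut is saturated, so no flow can exceed 14.

14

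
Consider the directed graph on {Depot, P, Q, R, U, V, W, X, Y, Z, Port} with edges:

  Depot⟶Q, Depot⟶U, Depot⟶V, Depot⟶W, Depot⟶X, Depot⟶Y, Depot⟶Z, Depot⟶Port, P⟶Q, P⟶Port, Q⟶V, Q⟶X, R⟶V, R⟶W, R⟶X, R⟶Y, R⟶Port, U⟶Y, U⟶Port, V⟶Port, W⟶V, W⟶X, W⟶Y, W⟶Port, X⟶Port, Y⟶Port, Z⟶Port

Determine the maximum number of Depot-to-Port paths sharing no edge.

Assign every edge capacity 1; by Menger, the answer equals the max flow.
Path Depot→Port (+1); total 1.
Path Depot→U→Port (+1); total 2.
Path Depot→V→Port (+1); total 3.
Path Depot→W→Port (+1); total 4.
Path Depot→X→Port (+1); total 5.
Path Depot→Y→Port (+1); total 6.
Path Depot→Z→Port (+1); total 7.
No residual Depot→Port path; max flow = 7.
Certifying cut of size 7: {Depot→Port, Depot→U, Depot→W, Depot→Y, Depot→Z, V→Port, X→Port}.

7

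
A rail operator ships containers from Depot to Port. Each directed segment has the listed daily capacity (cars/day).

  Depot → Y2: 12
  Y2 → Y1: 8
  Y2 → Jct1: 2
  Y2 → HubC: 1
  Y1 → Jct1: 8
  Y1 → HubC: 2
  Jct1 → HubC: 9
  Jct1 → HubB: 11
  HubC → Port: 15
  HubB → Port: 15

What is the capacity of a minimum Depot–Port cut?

Augment Depot→Y2→HubC→Port: bottleneck 1, flow now 1.
Augment Depot→Y2→Y1→HubC→Port: bottleneck 2, flow now 3.
Augment Depot→Y2→Jct1→HubC→Port: bottleneck 2, flow now 5.
Augment Depot→Y2→Y1→Jct1→HubC→Port: bottleneck 6, flow now 11.
No augmenting path remains; maximum flow = 11.
By max-flow min-cut, the minimum cut capacity equals the max flow.
In the residual graph, reachable from Depot: {Depot, Y2}.
Min-cut edges: Y2→Y1 (8), Y2→Jct1 (2), Y2→HubC (1); capacity 8 + 2 + 1 = 11.

11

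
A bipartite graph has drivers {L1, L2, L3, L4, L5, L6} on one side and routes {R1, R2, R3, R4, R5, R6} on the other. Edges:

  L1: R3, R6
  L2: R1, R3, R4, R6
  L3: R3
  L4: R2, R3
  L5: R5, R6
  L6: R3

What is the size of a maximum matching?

5

Unit-capacity flow: source→left, listed edges, right→sink; max matching = max flow.
Augmenting path L1→R3 (+1); matched 1.
Augmenting path L2→R1 (+1); matched 2.
Augmenting path L4→R2 (+1); matched 3.
Augmenting path L5→R5 (+1); matched 4.
Augmenting path L3→R3→L1→R6 (+1); matched 5.
No augmenting path remains; maximum matching = 5.
König certificate: {L1, L2, L4, L5, R3} is a vertex cover of size 5 (every listed pair touches it), so no matching can be larger.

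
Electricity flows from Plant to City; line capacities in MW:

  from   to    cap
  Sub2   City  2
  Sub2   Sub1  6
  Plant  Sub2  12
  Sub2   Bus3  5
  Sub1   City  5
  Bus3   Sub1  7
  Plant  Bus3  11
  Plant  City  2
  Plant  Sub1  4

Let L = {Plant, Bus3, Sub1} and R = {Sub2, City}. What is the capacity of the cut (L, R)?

19

Edges leaving {Plant, Bus3, Sub1}: Plant→Sub2 (12), Plant→City (2), Sub1→City (5).
Cut capacity = 12 + 2 + 5 = 19.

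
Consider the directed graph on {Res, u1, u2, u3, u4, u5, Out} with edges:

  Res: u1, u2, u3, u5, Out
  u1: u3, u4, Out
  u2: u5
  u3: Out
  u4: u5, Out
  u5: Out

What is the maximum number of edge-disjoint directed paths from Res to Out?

4

Assign every edge capacity 1; by Menger, the answer equals the max flow.
Path Res→Out (+1); total 1.
Path Res→u1→Out (+1); total 2.
Path Res→u3→Out (+1); total 3.
Path Res→u5→Out (+1); total 4.
No residual Res→Out path; max flow = 4.
Certifying cut of size 4: {Res→Out, Res→u1, Res→u3, u5→Out}.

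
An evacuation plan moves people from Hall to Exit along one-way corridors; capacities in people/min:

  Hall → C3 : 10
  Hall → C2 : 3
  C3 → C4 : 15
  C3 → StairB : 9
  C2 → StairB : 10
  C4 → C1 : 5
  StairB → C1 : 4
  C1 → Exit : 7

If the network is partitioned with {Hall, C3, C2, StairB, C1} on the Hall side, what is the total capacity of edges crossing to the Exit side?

22

Edges leaving {Hall, C3, C2, StairB, C1}: C3→C4 (15), C1→Exit (7).
Cut capacity = 15 + 7 = 22.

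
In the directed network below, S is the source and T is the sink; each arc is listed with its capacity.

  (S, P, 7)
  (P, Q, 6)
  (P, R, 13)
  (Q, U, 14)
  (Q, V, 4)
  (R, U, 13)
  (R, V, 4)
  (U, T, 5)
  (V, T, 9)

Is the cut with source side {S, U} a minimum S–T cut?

No — its capacity is 12, but the minimum cut has capacity 7.

Given cut capacity: 7 + 5 = 12.
Augment S→P→Q→U→T: bottleneck 5, flow now 5.
Augment S→P→Q→V→T: bottleneck 1, flow now 6.
Augment S→P→R→V→T: bottleneck 1, flow now 7.
No augmenting path remains; maximum flow = 7.
In the residual graph, reachable from S: {S}.
Min-cut edges: S→P (7); capacity 7 = 7.
Cut capacity 12 exceeds the max flow 7, so it is not minimum.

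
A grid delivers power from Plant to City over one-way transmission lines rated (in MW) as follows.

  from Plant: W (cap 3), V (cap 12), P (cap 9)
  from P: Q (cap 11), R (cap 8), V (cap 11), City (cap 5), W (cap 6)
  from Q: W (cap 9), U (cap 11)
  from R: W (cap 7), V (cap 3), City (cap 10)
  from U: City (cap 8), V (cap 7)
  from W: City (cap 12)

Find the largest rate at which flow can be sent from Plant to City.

Augment Plant→P→City: bottleneck 5, flow now 5.
Augment Plant→W→City: bottleneck 3, flow now 8.
Augment Plant→P→R→City: bottleneck 4, flow now 12.
No augmenting path remains; maximum flow = 12.
In the residual graph, reachable from Plant: {Plant, V}.
Min-cut edges: Plant→P (9), Plant→W (3); capacity 9 + 3 = 12.
This cut is saturated, so no flow can exceed 12.

12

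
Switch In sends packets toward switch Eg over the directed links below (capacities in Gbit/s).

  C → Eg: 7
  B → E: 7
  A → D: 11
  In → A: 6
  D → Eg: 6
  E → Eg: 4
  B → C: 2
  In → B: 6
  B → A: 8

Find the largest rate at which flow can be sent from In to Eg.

Augment In→A→D→Eg: bottleneck 6, flow now 6.
Augment In→B→C→Eg: bottleneck 2, flow now 8.
Augment In→B→E→Eg: bottleneck 4, flow now 12.
No augmenting path remains; maximum flow = 12.
In the residual graph, reachable from In: {In}.
Min-cut edges: In→A (6), In→B (6); capacity 6 + 6 = 12.
This cut is saturated, so no flow can exceed 12.

12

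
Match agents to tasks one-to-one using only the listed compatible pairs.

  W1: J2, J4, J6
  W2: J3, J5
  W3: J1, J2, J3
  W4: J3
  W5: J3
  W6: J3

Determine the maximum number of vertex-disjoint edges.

4

Unit-capacity flow: source→left, listed edges, right→sink; max matching = max flow.
Augmenting path W1→J2 (+1); matched 1.
Augmenting path W2→J3 (+1); matched 2.
Augmenting path W3→J1 (+1); matched 3.
Augmenting path W4→J3→W2→J5 (+1); matched 4.
No augmenting path remains; maximum matching = 4.
König certificate: {W1, W2, W3, J3} is a vertex cover of size 4 (every listed pair touches it), so no matching can be larger.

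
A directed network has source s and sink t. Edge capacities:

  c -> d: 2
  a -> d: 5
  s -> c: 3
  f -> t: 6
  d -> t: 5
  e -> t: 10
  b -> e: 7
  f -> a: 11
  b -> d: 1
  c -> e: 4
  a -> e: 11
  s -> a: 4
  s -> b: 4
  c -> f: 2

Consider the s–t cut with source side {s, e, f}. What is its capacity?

38

Edges leaving {s, e, f}: s→a (4), s→b (4), s→c (3), e→t (10), f→a (11), f→t (6).
Cut capacity = 4 + 4 + 3 + 10 + 11 + 6 = 38.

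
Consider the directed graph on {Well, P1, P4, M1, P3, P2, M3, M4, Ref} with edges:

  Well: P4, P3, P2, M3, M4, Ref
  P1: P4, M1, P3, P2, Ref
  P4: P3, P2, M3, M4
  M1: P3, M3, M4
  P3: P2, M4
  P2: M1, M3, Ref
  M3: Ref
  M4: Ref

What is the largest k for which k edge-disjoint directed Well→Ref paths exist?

Assign every edge capacity 1; by Menger, the answer equals the max flow.
Path Well→Ref (+1); total 1.
Path Well→P2→Ref (+1); total 2.
Path Well→M3→Ref (+1); total 3.
Path Well→M4→Ref (+1); total 4.
No residual Well→Ref path; max flow = 4.
Certifying cut of size 4: {M3→Ref, M4→Ref, P2→Ref, Well→Ref}.

4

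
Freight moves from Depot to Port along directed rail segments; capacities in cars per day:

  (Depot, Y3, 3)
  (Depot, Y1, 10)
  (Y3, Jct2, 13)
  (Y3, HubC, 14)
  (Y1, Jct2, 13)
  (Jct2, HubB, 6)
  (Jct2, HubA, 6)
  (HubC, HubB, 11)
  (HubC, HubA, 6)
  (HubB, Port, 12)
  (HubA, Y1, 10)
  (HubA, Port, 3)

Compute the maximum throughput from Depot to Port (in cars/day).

Augment Depot→Y3→Jct2→HubB→Port: bottleneck 3, flow now 3.
Augment Depot→Y1→Jct2→HubB→Port: bottleneck 3, flow now 6.
Augment Depot→Y1→Jct2→HubA→Port: bottleneck 3, flow now 9.
Augment Depot→Y1→Jct2→Y3→HubC→HubB→Port: bottleneck 3, flow now 12. (uses reverse residual edge)
No augmenting path remains; maximum flow = 12.
In the residual graph, reachable from Depot: {Depot, Y1, Jct2, HubA}.
Min-cut edges: Depot→Y3 (3), Jct2→HubB (6), HubA→Port (3); capacity 3 + 6 + 3 = 12.
This cut is saturated, so no flow can exceed 12.

12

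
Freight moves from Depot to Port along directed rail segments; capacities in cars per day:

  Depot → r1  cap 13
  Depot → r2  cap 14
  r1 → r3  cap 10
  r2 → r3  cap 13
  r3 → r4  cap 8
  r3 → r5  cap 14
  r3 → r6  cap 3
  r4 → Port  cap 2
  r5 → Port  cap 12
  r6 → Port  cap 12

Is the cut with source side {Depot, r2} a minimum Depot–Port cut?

No — its capacity is 26, but the minimum cut has capacity 17.

Given cut capacity: 13 + 13 = 26.
Augment Depot→r1→r3→r4→Port: bottleneck 2, flow now 2.
Augment Depot→r1→r3→r5→Port: bottleneck 8, flow now 10.
Augment Depot→r2→r3→r5→Port: bottleneck 4, flow now 14.
Augment Depot→r2→r3→r6→Port: bottleneck 3, flow now 17.
No augmenting path remains; maximum flow = 17.
In the residual graph, reachable from Depot: {Depot, r1, r2, r3, r4, r5}.
Min-cut edges: r3→r6 (3), r4→Port (2), r5→Port (12); capacity 3 + 2 + 12 = 17.
Cut capacity 26 exceeds the max flow 17, so it is not minimum.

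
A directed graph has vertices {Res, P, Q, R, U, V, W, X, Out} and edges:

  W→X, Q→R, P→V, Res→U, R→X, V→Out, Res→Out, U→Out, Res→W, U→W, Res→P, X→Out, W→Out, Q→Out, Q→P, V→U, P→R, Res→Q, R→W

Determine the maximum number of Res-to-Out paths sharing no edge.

5

Assign every edge capacity 1; by Menger, the answer equals the max flow.
Path Res→Out (+1); total 1.
Path Res→Q→Out (+1); total 2.
Path Res→U→Out (+1); total 3.
Path Res→W→Out (+1); total 4.
Path Res→P→V→Out (+1); total 5.
No residual Res→Out path; max flow = 5.
Certifying cut of size 5: {Res→Out, Res→P, Res→Q, Res→U, Res→W}.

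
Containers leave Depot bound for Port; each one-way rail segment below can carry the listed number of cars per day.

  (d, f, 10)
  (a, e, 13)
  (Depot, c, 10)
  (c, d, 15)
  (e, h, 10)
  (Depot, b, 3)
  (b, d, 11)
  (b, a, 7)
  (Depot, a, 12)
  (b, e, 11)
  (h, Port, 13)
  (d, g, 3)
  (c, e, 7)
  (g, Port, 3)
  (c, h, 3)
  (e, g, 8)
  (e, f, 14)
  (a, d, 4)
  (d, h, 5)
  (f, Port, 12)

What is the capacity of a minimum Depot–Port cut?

25

Augment Depot→c→h→Port: bottleneck 3, flow now 3.
Augment Depot→a→d→f→Port: bottleneck 4, flow now 7.
Augment Depot→a→e→f→Port: bottleneck 8, flow now 15.
Augment Depot→b→d→g→Port: bottleneck 3, flow now 18.
Augment Depot→c→d→h→Port: bottleneck 5, flow now 23.
Augment Depot→c→e→h→Port: bottleneck 2, flow now 25.
No augmenting path remains; maximum flow = 25.
By max-flow min-cut, the minimum cut capacity equals the max flow.
In the residual graph, reachable from Depot: {Depot}.
Min-cut edges: Depot→a (12), Depot→b (3), Depot→c (10); capacity 12 + 3 + 10 = 25.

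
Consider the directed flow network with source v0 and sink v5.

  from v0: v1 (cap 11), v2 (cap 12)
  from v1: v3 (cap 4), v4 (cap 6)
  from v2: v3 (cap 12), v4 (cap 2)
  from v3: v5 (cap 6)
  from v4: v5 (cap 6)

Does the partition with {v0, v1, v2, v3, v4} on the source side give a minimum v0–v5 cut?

Yes — it is a minimum cut (capacity 12).

Given cut capacity: 6 + 6 = 12.
Augment v0→v1→v3→v5: bottleneck 4, flow now 4.
Augment v0→v1→v4→v5: bottleneck 6, flow now 10.
Augment v0→v2→v3→v5: bottleneck 2, flow now 12.
No augmenting path remains; maximum flow = 12.
Cut capacity 12 equals the max flow, so it is a minimum cut.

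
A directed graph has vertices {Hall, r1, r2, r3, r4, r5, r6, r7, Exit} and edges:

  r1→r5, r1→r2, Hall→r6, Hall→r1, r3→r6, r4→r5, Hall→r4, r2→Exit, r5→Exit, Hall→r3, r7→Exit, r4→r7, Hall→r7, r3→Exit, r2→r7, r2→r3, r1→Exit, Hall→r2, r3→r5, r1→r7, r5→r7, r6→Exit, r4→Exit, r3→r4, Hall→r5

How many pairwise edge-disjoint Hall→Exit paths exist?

Assign every edge capacity 1; by Menger, the answer equals the max flow.
Path Hall→r1→Exit (+1); total 1.
Path Hall→r2→Exit (+1); total 2.
Path Hall→r3→Exit (+1); total 3.
Path Hall→r4→Exit (+1); total 4.
Path Hall→r5→Exit (+1); total 5.
Path Hall→r6→Exit (+1); total 6.
Path Hall→r7→Exit (+1); total 7.
No residual Hall→Exit path; max flow = 7.
Certifying cut of size 7: {Hall→r1, Hall→r2, Hall→r3, Hall→r4, Hall→r5, Hall→r6, Hall→r7}.

7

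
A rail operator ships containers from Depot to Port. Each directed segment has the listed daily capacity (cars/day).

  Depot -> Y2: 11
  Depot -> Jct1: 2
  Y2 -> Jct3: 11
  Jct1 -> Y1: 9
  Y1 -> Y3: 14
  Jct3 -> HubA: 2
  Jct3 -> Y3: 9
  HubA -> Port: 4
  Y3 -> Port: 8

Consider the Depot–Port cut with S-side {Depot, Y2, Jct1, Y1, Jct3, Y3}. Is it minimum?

Given cut capacity: 2 + 8 = 10.
Augment Depot→Y2→Jct3→HubA→Port: bottleneck 2, flow now 2.
Augment Depot→Y2→Jct3→Y3→Port: bottleneck 8, flow now 10.
No augmenting path remains; maximum flow = 10.
Cut capacity 10 equals the max flow, so it is a minimum cut.

Yes — it is a minimum cut (capacity 10).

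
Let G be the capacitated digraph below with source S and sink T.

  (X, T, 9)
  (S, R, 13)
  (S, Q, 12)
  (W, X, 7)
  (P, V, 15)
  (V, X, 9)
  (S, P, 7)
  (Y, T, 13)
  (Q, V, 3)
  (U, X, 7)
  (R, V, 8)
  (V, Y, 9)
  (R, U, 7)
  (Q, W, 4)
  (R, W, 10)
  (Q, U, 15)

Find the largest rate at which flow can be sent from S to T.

18

Augment S→P→V→X→T: bottleneck 7, flow now 7.
Augment S→Q→U→X→T: bottleneck 2, flow now 9.
Augment S→Q→V→Y→T: bottleneck 3, flow now 12.
Augment S→R→V→Y→T: bottleneck 6, flow now 18.
No augmenting path remains; maximum flow = 18.
In the residual graph, reachable from S: {S, P, Q, R, U, V, W, X}.
Min-cut edges: V→Y (9), X→T (9); capacity 9 + 9 = 18.
This cut is saturated, so no flow can exceed 18.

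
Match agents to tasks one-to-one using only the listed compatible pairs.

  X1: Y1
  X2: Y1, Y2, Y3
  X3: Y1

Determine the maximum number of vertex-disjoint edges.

Unit-capacity flow: source→left, listed edges, right→sink; max matching = max flow.
Augmenting path X1→Y1 (+1); matched 1.
Augmenting path X2→Y2 (+1); matched 2.
No augmenting path remains; maximum matching = 2.
König certificate: {X2, Y1} is a vertex cover of size 2 (every listed pair touches it), so no matching can be larger.

2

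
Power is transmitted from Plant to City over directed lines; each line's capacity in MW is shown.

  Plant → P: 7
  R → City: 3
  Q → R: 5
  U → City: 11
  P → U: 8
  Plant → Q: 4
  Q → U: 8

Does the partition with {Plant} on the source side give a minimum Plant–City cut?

Yes — it is a minimum cut (capacity 11).

Given cut capacity: 7 + 4 = 11.
Augment Plant→P→U→City: bottleneck 7, flow now 7.
Augment Plant→Q→R→City: bottleneck 3, flow now 10.
Augment Plant→Q→U→City: bottleneck 1, flow now 11.
No augmenting path remains; maximum flow = 11.
Cut capacity 11 equals the max flow, so it is a minimum cut.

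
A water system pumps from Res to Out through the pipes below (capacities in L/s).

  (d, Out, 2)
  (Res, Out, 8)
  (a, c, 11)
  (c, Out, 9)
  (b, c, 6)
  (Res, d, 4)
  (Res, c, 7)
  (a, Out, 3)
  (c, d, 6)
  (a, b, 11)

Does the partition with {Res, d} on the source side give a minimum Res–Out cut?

Yes — it is a minimum cut (capacity 17).

Given cut capacity: 7 + 8 + 2 = 17.
Augment Res→Out: bottleneck 8, flow now 8.
Augment Res→c→Out: bottleneck 7, flow now 15.
Augment Res→d→Out: bottleneck 2, flow now 17.
No augmenting path remains; maximum flow = 17.
Cut capacity 17 equals the max flow, so it is a minimum cut.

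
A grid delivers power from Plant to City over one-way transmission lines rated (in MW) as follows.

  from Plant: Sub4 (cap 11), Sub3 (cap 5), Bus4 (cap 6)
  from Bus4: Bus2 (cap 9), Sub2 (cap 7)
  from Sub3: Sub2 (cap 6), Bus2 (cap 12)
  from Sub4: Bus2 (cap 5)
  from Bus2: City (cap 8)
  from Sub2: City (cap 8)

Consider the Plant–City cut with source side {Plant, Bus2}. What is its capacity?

30

Edges leaving {Plant, Bus2}: Plant→Bus4 (6), Plant→Sub3 (5), Plant→Sub4 (11), Bus2→City (8).
Cut capacity = 6 + 5 + 11 + 8 = 30.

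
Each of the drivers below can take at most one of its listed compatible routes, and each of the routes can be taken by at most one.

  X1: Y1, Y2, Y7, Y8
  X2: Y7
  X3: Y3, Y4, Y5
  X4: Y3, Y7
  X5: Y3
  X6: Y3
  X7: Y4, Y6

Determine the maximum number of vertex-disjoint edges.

5

Unit-capacity flow: source→left, listed edges, right→sink; max matching = max flow.
Augmenting path X1→Y1 (+1); matched 1.
Augmenting path X2→Y7 (+1); matched 2.
Augmenting path X3→Y3 (+1); matched 3.
Augmenting path X7→Y4 (+1); matched 4.
Augmenting path X4→Y3→X3→Y5 (+1); matched 5.
No augmenting path remains; maximum matching = 5.
König certificate: {X1, X3, X7, Y3, Y7} is a vertex cover of size 5 (every listed pair touches it), so no matching can be larger.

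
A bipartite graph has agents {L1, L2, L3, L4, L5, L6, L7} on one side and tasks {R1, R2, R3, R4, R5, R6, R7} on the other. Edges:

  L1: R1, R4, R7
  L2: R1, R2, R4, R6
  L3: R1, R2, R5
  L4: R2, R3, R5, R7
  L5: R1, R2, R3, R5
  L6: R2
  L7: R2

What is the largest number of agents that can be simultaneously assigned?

6

Unit-capacity flow: source→left, listed edges, right→sink; max matching = max flow.
Augmenting path L1→R1 (+1); matched 1.
Augmenting path L2→R2 (+1); matched 2.
Augmenting path L3→R5 (+1); matched 3.
Augmenting path L4→R3 (+1); matched 4.
Augmenting path L5→R1→L1→R4 (+1); matched 5.
Augmenting path L6→R2→L2→R6 (+1); matched 6.
No augmenting path remains; maximum matching = 6.
König certificate: {L1, L2, L3, L4, L5, R2} is a vertex cover of size 6 (every listed pair touches it), so no matching can be larger.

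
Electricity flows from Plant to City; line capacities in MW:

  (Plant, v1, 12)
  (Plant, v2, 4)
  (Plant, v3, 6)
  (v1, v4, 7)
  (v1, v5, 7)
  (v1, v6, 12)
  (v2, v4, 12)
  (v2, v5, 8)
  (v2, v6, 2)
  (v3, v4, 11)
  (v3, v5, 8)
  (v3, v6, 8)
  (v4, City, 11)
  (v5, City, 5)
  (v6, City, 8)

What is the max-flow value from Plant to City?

Augment Plant→v1→v4→City: bottleneck 7, flow now 7.
Augment Plant→v1→v5→City: bottleneck 5, flow now 12.
Augment Plant→v2→v4→City: bottleneck 4, flow now 16.
Augment Plant→v3→v6→City: bottleneck 6, flow now 22.
No augmenting path remains; maximum flow = 22.
In the residual graph, reachable from Plant: {Plant}.
Min-cut edges: Plant→v1 (12), Plant→v2 (4), Plant→v3 (6); capacity 12 + 4 + 6 = 22.
This cut is saturated, so no flow can exceed 22.

22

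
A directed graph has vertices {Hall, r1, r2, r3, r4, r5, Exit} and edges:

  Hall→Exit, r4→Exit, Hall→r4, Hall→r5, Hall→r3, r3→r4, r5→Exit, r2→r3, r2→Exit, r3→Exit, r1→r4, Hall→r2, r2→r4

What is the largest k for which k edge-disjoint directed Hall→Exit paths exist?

Assign every edge capacity 1; by Menger, the answer equals the max flow.
Path Hall→Exit (+1); total 1.
Path Hall→r2→Exit (+1); total 2.
Path Hall→r3→Exit (+1); total 3.
Path Hall→r4→Exit (+1); total 4.
Path Hall→r5→Exit (+1); total 5.
No residual Hall→Exit path; max flow = 5.
Certifying cut of size 5: {Hall→Exit, Hall→r2, Hall→r3, Hall→r4, Hall→r5}.

5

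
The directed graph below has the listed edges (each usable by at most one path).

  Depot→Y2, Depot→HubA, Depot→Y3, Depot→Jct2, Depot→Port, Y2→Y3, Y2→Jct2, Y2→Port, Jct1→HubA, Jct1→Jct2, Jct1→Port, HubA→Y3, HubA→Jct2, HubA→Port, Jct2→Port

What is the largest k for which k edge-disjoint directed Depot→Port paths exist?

Assign every edge capacity 1; by Menger, the answer equals the max flow.
Path Depot→Port (+1); total 1.
Path Depot→Y2→Port (+1); total 2.
Path Depot→HubA→Port (+1); total 3.
Path Depot→Jct2→Port (+1); total 4.
No residual Depot→Port path; max flow = 4.
Certifying cut of size 4: {Depot→HubA, Depot→Jct2, Depot→Port, Depot→Y2}.

4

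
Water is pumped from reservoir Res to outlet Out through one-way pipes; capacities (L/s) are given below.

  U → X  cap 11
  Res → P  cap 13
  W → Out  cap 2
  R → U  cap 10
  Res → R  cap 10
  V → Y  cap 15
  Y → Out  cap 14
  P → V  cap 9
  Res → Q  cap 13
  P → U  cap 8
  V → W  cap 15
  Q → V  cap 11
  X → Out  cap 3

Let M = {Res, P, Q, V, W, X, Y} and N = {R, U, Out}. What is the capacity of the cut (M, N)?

Edges leaving {Res, P, Q, V, W, X, Y}: Res→R (10), P→U (8), W→Out (2), X→Out (3), Y→Out (14).
Cut capacity = 10 + 8 + 2 + 3 + 14 = 37.

37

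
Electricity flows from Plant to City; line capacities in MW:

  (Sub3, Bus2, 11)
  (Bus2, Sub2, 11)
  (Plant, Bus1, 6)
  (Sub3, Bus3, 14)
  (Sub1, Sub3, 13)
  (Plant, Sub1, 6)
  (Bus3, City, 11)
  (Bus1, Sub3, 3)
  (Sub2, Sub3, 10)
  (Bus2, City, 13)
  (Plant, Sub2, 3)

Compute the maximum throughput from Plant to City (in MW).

12

Augment Plant→Sub1→Sub3→Bus2→City: bottleneck 6, flow now 6.
Augment Plant→Bus1→Sub3→Bus2→City: bottleneck 3, flow now 9.
Augment Plant→Sub2→Sub3→Bus2→City: bottleneck 2, flow now 11.
Augment Plant→Sub2→Sub3→Bus3→City: bottleneck 1, flow now 12.
No augmenting path remains; maximum flow = 12.
In the residual graph, reachable from Plant: {Plant, Bus1}.
Min-cut edges: Plant→Sub1 (6), Plant→Sub2 (3), Bus1→Sub3 (3); capacity 6 + 3 + 3 = 12.
This cut is saturated, so no flow can exceed 12.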